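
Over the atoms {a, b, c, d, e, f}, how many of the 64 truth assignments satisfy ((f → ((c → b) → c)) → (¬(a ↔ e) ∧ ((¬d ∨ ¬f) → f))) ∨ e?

Initial set: {(((f → ((c → b) → c)) → (¬(a ↔ e) ∧ ((¬d ∨ ¬f) → f))) ∨ e)}.
(((f → ((c → b) → c)) → (¬(a ↔ e) ∧ ((¬d ∨ ¬f) → f))) ∨ e): β-rule — branch into ((f → ((c → b) → c)) → (¬(a ↔ e) ∧ ((¬d ∨ ¬f) → f)))  //  e.
  branch 1 (add ((f → ((c → b) → c)) → (¬(a ↔ e) ∧ ((¬d ∨ ¬f) → f)))):
    ((f → ((c → b) → c)) → (¬(a ↔ e) ∧ ((¬d ∨ ¬f) → f))): β-rule — branch into ¬(f → ((c → b) → c))  //  (¬(a ↔ e) ∧ ((¬d ∨ ¬f) → f)).
      branch 1.1 (add ¬(f → ((c → b) → c))):
        ¬(f → ((c → b) → c)): α-rule — add f, ¬((c → b) → c).
        ¬((c → b) → c): α-rule — add (c → b), ¬c.
        (c → b): β-rule — branch into ¬c  //  b.
          branch 1.1.1 (add ¬c):
            ○ open, literals {c=0, f=1}.
          branch 1.1.2 (add b):
            ○ open, literals {b=1, c=0, f=1}.
      branch 1.2 (add (¬(a ↔ e) ∧ ((¬d ∨ ¬f) → f))):
        (¬(a ↔ e) ∧ ((¬d ∨ ¬f) → f)): α-rule — add ¬(a ↔ e), ((¬d ∨ ¬f) → f).
        ¬(a ↔ e): β-rule — branch into a, ¬e  //  ¬a, e.
          branch 1.2.1 (add a, ¬e):
            ((¬d ∨ ¬f) → f): β-rule — branch into ¬(¬d ∨ ¬f)  //  f.
              branch 1.2.1.1 (add ¬(¬d ∨ ¬f)):
                ¬(¬d ∨ ¬f): α-rule — add ¬¬d, ¬¬f.
                ○ open, literals {a=1, d=1, e=0, f=1}.
              branch 1.2.1.2 (add f):
                ○ open, literals {a=1, e=0, f=1}.
          branch 1.2.2 (add ¬a, e):
            ((¬d ∨ ¬f) → f): β-rule — branch into ¬(¬d ∨ ¬f)  //  f.
              branch 1.2.2.1 (add ¬(¬d ∨ ¬f)):
                ¬(¬d ∨ ¬f): α-rule — add ¬¬d, ¬¬f.
                ○ open, literals {a=0, d=1, e=1, f=1}.
              branch 1.2.2.2 (add f):
                ○ open, literals {a=0, e=1, f=1}.
  branch 2 (add e):
    ○ open, literals {e=1}.
0 branches closed, 7 open.
Each open branch fixes some atoms; the unmentioned ones are free. Counting distinct full assignments: branch {c=0, f=1} (a, b, d, e) contributes 16 new; branch {b=1, c=0, f=1} (a, d, e) contributes 0 new; branch {a=1, d=1, e=0, f=1} (b, c) contributes 2 new; branch {a=1, e=0, f=1} (b, c, d) contributes 2 new; branch {a=0, d=1, e=1, f=1} (b, c) contributes 2 new; branch {a=0, e=1, f=1} (b, c, d) contributes 2 new; branch {e=1} (a, b, c, d, f) contributes 20 new. Total: 44.

44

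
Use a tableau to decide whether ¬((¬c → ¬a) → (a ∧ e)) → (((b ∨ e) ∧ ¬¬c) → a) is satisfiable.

Initial set: {T (¬((¬c → ¬a) → (a ∧ e)) → (((b ∨ e) ∧ ¬¬c) → a))}.
T (¬((¬c → ¬a) → (a ∧ e)) → (((b ∨ e) ∧ ¬¬c) → a)): β-rule — branch into F ¬((¬c → ¬a) → (a ∧ e))  //  T (((b ∨ e) ∧ ¬¬c) → a).
  branch 1 (add F ¬((¬c → ¬a) → (a ∧ e))):
    F ¬((¬c → ¬a) → (a ∧ e)): β-rule — branch into F (¬c → ¬a)  //  T (a ∧ e).
      branch 1.1 (add F (¬c → ¬a)):
        F (¬c → ¬a): α-rule — add T ¬c, F ¬a.
        ○ open, literals {a=true, c=false}.
      branch 1.2 (add T (a ∧ e)):
        T (a ∧ e): α-rule — add T a, T e.
        ○ open, literals {a=true, e=true}.
  branch 2 (add T (((b ∨ e) ∧ ¬¬c) → a)):
    T (((b ∨ e) ∧ ¬¬c) → a): β-rule — branch into F ((b ∨ e) ∧ ¬¬c)  //  T a.
      branch 2.1 (add F ((b ∨ e) ∧ ¬¬c)):
        F ((b ∨ e) ∧ ¬¬c): β-rule — branch into F (b ∨ e)  //  F ¬¬c.
          branch 2.1.1 (add F (b ∨ e)):
            F (b ∨ e): α-rule — add F b, F e.
            ○ open, literals {b=false, e=false}.
          branch 2.1.2 (add F ¬¬c):
            F ¬¬c: drop double negation, giving F c.
            ○ open, literals {c=false}.
      branch 2.2 (add T a):
        ○ open, literals {a=true}.
0 branches closed, 5 open.
An open branch gives a satisfying assignment: a=true, c=false.

Satisfiable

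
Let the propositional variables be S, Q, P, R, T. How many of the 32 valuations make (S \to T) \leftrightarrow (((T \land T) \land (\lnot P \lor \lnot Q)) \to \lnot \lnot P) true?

16

Initial set: {((S \to T) \leftrightarrow (((T \land T) \land (\lnot P \lor \lnot Q)) \to \lnot \lnot P))}.
((S \to T) \leftrightarrow (((T \land T) \land (\lnot P \lor \lnot Q)) \to \lnot \lnot P)): β-rule — branch into (S \to T), (((T \land T) \land (\lnot P \lor \lnot Q)) \to \lnot \lnot P)  //  \lnot (S \to T), \lnot (((T \land T) \land (\lnot P \lor \lnot Q)) \to \lnot \lnot P).
  branch 1 (add (S \to T), (((T \land T) \land (\lnot P \lor \lnot Q)) \to \lnot \lnot P)):
    (S \to T): β-rule — branch into \lnot S  //  T.
      branch 1.1 (add \lnot S):
        (((T \land T) \land (\lnot P \lor \lnot Q)) \to \lnot \lnot P): β-rule — branch into \lnot ((T \land T) \land (\lnot P \lor \lnot Q))  //  \lnot \lnot P.
          branch 1.1.1 (add \lnot ((T \land T) \land (\lnot P \lor \lnot Q))):
            \lnot ((T \land T) \land (\lnot P \lor \lnot Q)): β-rule — branch into \lnot (T \land T)  //  \lnot (\lnot P \lor \lnot Q).
              branch 1.1.1.1 (add \lnot (T \land T)):
                \lnot (T \land T): β-rule — branch into \lnot T  //  \lnot T.
                  branch 1.1.1.1.1 (add \lnot T):
                    ○ open, literals {S=0, T=0}.
                  branch 1.1.1.1.2 (add \lnot T):
                    ○ open, literals {S=0, T=0}.
              branch 1.1.1.2 (add \lnot (\lnot P \lor \lnot Q)):
                \lnot (\lnot P \lor \lnot Q): α-rule — add \lnot \lnot P, \lnot \lnot Q.
                ○ open, literals {P=1, Q=1, S=0}.
          branch 1.1.2 (add \lnot \lnot P):
            \lnot \lnot P: drop double negation, giving P.
            ○ open, literals {P=1, S=0}.
      branch 1.2 (add T):
        (((T \land T) \land (\lnot P \lor \lnot Q)) \to \lnot \lnot P): β-rule — branch into \lnot ((T \land T) \land (\lnot P \lor \lnot Q))  //  \lnot \lnot P.
          branch 1.2.1 (add \lnot ((T \land T) \land (\lnot P \lor \lnot Q))):
            \lnot ((T \land T) \land (\lnot P \lor \lnot Q)): β-rule — branch into \lnot (T \land T)  //  \lnot (\lnot P \lor \lnot Q).
              branch 1.2.1.1 (add \lnot (T \land T)):
                \lnot (T \land T): β-rule — branch into \lnot T  //  \lnot T.
                  branch 1.2.1.1.1 (add \lnot T):
                    × closes — contains both T and \lnot T.
                  branch 1.2.1.1.2 (add \lnot T):
                    × closes — contains both T and \lnot T.
              branch 1.2.1.2 (add \lnot (\lnot P \lor \lnot Q)):
                \lnot (\lnot P \lor \lnot Q): α-rule — add \lnot \lnot P, \lnot \lnot Q.
                ○ open, literals {P=1, Q=1, T=1}.
          branch 1.2.2 (add \lnot \lnot P):
            \lnot \lnot P: drop double negation, giving P.
            ○ open, literals {P=1, T=1}.
  branch 2 (add \lnot (S \to T), \lnot (((T \land T) \land (\lnot P \lor \lnot Q)) \to \lnot \lnot P)):
    \lnot (S \to T): α-rule — add S, \lnot T.
    \lnot (((T \land T) \land (\lnot P \lor \lnot Q)) \to \lnot \lnot P): α-rule — add ((T \land T) \land (\lnot P \lor \lnot Q)), \lnot \lnot \lnot P.
    ((T \land T) \land (\lnot P \lor \lnot Q)): α-rule — add (T \land T), (\lnot P \lor \lnot Q).
    \lnot \lnot \lnot P: drop double negation, giving \lnot P.
    (T \land T): α-rule — add T, T.
    × closes — contains both T and \lnot T.
3 branches closed, 6 open.
Each open branch fixes some atoms; the unmentioned ones are free. Counting distinct full assignments: branch {S=0, T=0} (Q, P, R) contributes 8 new; branch {S=0, T=0} (Q, P, R) contributes 0 new; branch {P=1, Q=1, S=0} (R, T) contributes 2 new; branch {P=1, S=0} (Q, R, T) contributes 2 new; branch {P=1, Q=1, T=1} (S, R) contributes 2 new; branch {P=1, T=1} (S, Q, R) contributes 2 new. Total: 16.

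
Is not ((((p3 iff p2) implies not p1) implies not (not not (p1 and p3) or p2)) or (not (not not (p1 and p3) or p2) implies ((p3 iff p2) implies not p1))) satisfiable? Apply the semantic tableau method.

Unsatisfiable

Initial set: {T not ((((p3 iff p2) implies not p1) implies not (not not (p1 and p3) or p2)) or (not (not not (p1 and p3) or p2) implies ((p3 iff p2) implies not p1)))}.
T not ((((p3 iff p2) implies not p1) implies not (not not (p1 and p3) or p2)) or (not (not not (p1 and p3) or p2) implies ((p3 iff p2) implies not p1))): α-rule — add F (((p3 iff p2) implies not p1) implies not (not not (p1 and p3) or p2)), F (not (not not (p1 and p3) or p2) implies ((p3 iff p2) implies not p1)).
F (((p3 iff p2) implies not p1) implies not (not not (p1 and p3) or p2)): α-rule — add T ((p3 iff p2) implies not p1), F not (not not (p1 and p3) or p2).
F (not (not not (p1 and p3) or p2) implies ((p3 iff p2) implies not p1)): α-rule — add T not (not not (p1 and p3) or p2), F ((p3 iff p2) implies not p1).
T not (not not (p1 and p3) or p2): α-rule — add F not not (p1 and p3), F p2.
F ((p3 iff p2) implies not p1): α-rule — add T (p3 iff p2), F not p1.
F not not (p1 and p3): drop double negation, giving F (p1 and p3).
T ((p3 iff p2) implies not p1): β-rule — branch into F (p3 iff p2)  //  T not p1.
  branch 1 (add F (p3 iff p2)):
    F not (not not (p1 and p3) or p2): β-rule — branch into T not not (p1 and p3)  //  T p2.
      branch 1.1 (add T not not (p1 and p3)):
        T not not (p1 and p3): drop double negation, giving T (p1 and p3).
        T (p1 and p3): α-rule — add T p1, T p3.
        T (p3 iff p2): β-rule — branch into T p3, T p2  //  F p3, F p2.
          branch 1.1.1 (add T p3, T p2):
            × closes — contains both p2 and not p2.
          branch 1.1.2 (add F p3, F p2):
            × closes — contains both p3 and not p3.
      branch 1.2 (add T p2):
        × closes — contains both p2 and not p2.
  branch 2 (add T not p1):
    × closes — contains both p1 and not p1.
All 4 branches close.
Every branch closed; the formula is unsatisfiable.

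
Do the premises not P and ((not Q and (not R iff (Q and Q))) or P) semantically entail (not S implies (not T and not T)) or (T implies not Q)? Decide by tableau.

Yes

Initial set: {(not P and ((not Q and (not R iff (Q and Q))) or P)); not ((not S implies (not T and not T)) or (T implies not Q))}.
(not P and ((not Q and (not R iff (Q and Q))) or P)): α-rule — add not P, ((not Q and (not R iff (Q and Q))) or P).
not ((not S implies (not T and not T)) or (T implies not Q)): α-rule — add not (not S implies (not T and not T)), not (T implies not Q).
not (not S implies (not T and not T)): α-rule — add not S, not (not T and not T).
not (T implies not Q): α-rule — add T, not not Q.
((not Q and (not R iff (Q and Q))) or P): β-rule — branch into (not Q and (not R iff (Q and Q)))  //  P.
  branch 1 (add (not Q and (not R iff (Q and Q)))):
    (not Q and (not R iff (Q and Q))): α-rule — add not Q, (not R iff (Q and Q)).
    × closes — contains both Q and not Q.
  branch 2 (add P):
    × closes — contains both P and not P.
All 2 branches close.
Every branch closed, so the premises entail the conclusion.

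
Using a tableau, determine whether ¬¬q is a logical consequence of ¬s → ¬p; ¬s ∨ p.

No

Initial set: {(¬s → ¬p); (¬s ∨ p); ¬¬¬q}.
¬¬¬q: drop double negation, giving ¬q.
(¬s → ¬p): β-rule — branch into ¬¬s  //  ¬p.
  branch 1 (add ¬¬s):
    (¬s ∨ p): β-rule — branch into ¬s  //  p.
      branch 1.1 (add ¬s):
        × closes — contains both s and ¬s.
      branch 1.2 (add p):
        ○ open, literals {p=true, q=false, s=true}.
  branch 2 (add ¬p):
    (¬s ∨ p): β-rule — branch into ¬s  //  p.
      branch 2.1 (add ¬s):
        ○ open, literals {p=false, q=false, s=false}.
      branch 2.2 (add p):
        × closes — contains both p and ¬p.
2 branches closed, 2 open.
An open branch gives a countermodel: p=true, q=false, s=true (unmentioned atoms arbitrary); the premises hold there but the conclusion fails.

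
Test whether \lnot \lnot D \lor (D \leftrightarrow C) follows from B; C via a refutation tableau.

Initial set: {B; C; \lnot (\lnot \lnot D \lor (D \leftrightarrow C))}.
\lnot (\lnot \lnot D \lor (D \leftrightarrow C)): α-rule — add \lnot \lnot \lnot D, \lnot (D \leftrightarrow C).
\lnot \lnot \lnot D: drop double negation, giving \lnot D.
\lnot (D \leftrightarrow C): β-rule — branch into D, \lnot C  //  \lnot D, C.
  branch 1 (add D, \lnot C):
    × closes — contains both D and \lnot D.
  branch 2 (add \lnot D, C):
    ○ open, literals {B=true, C=true, D=false}.
1 branch closed, 1 open.
An open branch gives a countermodel: B=true, C=true, D=false (unmentioned atoms arbitrary); the premises hold there but the conclusion fails.

No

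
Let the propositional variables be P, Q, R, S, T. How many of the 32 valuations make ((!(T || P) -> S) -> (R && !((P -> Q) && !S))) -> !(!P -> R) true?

20

Initial set: {(((!(T || P) -> S) -> (R && !((P -> Q) && !S))) -> !(!P -> R))}.
(((!(T || P) -> S) -> (R && !((P -> Q) && !S))) -> !(!P -> R)): β-rule — branch into !((!(T || P) -> S) -> (R && !((P -> Q) && !S)))  //  !(!P -> R).
  branch 1 (add !((!(T || P) -> S) -> (R && !((P -> Q) && !S)))):
    !((!(T || P) -> S) -> (R && !((P -> Q) && !S))): α-rule — add (!(T || P) -> S), !(R && !((P -> Q) && !S)).
    (!(T || P) -> S): β-rule — branch into !!(T || P)  //  S.
      branch 1.1 (add !!(T || P)):
        !(R && !((P -> Q) && !S)): β-rule — branch into !R  //  !!((P -> Q) && !S).
          branch 1.1.1 (add !R):
            !!(T || P): β-rule — branch into T  //  P.
              branch 1.1.1.1 (add T):
                ○ open, literals {R=F, T=T}.
              branch 1.1.1.2 (add P):
                ○ open, literals {P=T, R=F}.
          branch 1.1.2 (add !!((P -> Q) && !S)):
            !!((P -> Q) && !S): α-rule — add (P -> Q), !S.
            !!(T || P): β-rule — branch into T  //  P.
              branch 1.1.2.1 (add T):
                (P -> Q): β-rule — branch into !P  //  Q.
                  branch 1.1.2.1.1 (add !P):
                    ○ open, literals {P=F, S=F, T=T}.
                  branch 1.1.2.1.2 (add Q):
                    ○ open, literals {Q=T, S=F, T=T}.
              branch 1.1.2.2 (add P):
                (P -> Q): β-rule — branch into !P  //  Q.
                  branch 1.1.2.2.1 (add !P):
                    × closes — contains both P and !P.
                  branch 1.1.2.2.2 (add Q):
                    ○ open, literals {P=T, Q=T, S=F}.
      branch 1.2 (add S):
        !(R && !((P -> Q) && !S)): β-rule — branch into !R  //  !!((P -> Q) && !S).
          branch 1.2.1 (add !R):
            ○ open, literals {R=F, S=T}.
          branch 1.2.2 (add !!((P -> Q) && !S)):
            !!((P -> Q) && !S): α-rule — add (P -> Q), !S.
            × closes — contains both S and !S.
  branch 2 (add !(!P -> R)):
    !(!P -> R): α-rule — add !P, !R.
    ○ open, literals {P=F, R=F}.
2 branches closed, 7 open.
Each open branch fixes some atoms; the unmentioned ones are free. Counting distinct full assignments: branch {R=F, T=T} (P, Q, S) contributes 8 new; branch {P=T, R=F} (Q, S, T) contributes 4 new; branch {P=F, S=F, T=T} (Q, R) contributes 2 new; branch {Q=T, S=F, T=T} (P, R) contributes 1 new; branch {P=T, Q=T, S=F} (R, T) contributes 1 new; branch {R=F, S=T} (P, Q, T) contributes 2 new; branch {P=F, R=F} (Q, S, T) contributes 2 new. Total: 20.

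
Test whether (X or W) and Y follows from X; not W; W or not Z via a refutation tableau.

Initial set: {X; not W; (W or not Z); not ((X or W) and Y)}.
(W or not Z): β-rule — branch into W  //  not Z.
  branch 1 (add W):
    × closes — contains both W and not W.
  branch 2 (add not Z):
    not ((X or W) and Y): β-rule — branch into not (X or W)  //  not Y.
      branch 2.1 (add not (X or W)):
        not (X or W): α-rule — add not X, not W.
        × closes — contains both X and not X.
      branch 2.2 (add not Y):
        ○ open, literals {W=0, X=1, Y=0, Z=0}.
2 branches closed, 1 open.
An open branch gives a countermodel: W=0, X=1, Y=0, Z=0 (unmentioned atoms arbitrary); the premises hold there but the conclusion fails.

No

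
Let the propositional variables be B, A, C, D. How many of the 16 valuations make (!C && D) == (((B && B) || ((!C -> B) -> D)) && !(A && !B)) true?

Initial set: {((!C && D) == (((B && B) || ((!C -> B) -> D)) && !(A && !B)))}.
((!C && D) == (((B && B) || ((!C -> B) -> D)) && !(A && !B))): β-rule — branch into (!C && D), (((B && B) || ((!C -> B) -> D)) && !(A && !B))  //  !(!C && D), !(((B && B) || ((!C -> B) -> D)) && !(A && !B)).
  branch 1 (add (!C && D), (((B && B) || ((!C -> B) -> D)) && !(A && !B))):
    (!C && D): α-rule — add !C, D.
    (((B && B) || ((!C -> B) -> D)) && !(A && !B)): α-rule — add ((B && B) || ((!C -> B) -> D)), !(A && !B).
    ((B && B) || ((!C -> B) -> D)): β-rule — branch into (B && B)  //  ((!C -> B) -> D).
      branch 1.1 (add (B && B)):
        (B && B): α-rule — add B, B.
        !(A && !B): β-rule — branch into !A  //  !!B.
          branch 1.1.1 (add !A):
            ○ open, literals {A=0, B=1, C=0, D=1}.
          branch 1.1.2 (add !!B):
            ○ open, literals {B=1, C=0, D=1}.
      branch 1.2 (add ((!C -> B) -> D)):
        !(A && !B): β-rule — branch into !A  //  !!B.
          branch 1.2.1 (add !A):
            ((!C -> B) -> D): β-rule — branch into !(!C -> B)  //  D.
              branch 1.2.1.1 (add !(!C -> B)):
                !(!C -> B): α-rule — add !C, !B.
                ○ open, literals {A=0, B=0, C=0, D=1}.
              branch 1.2.1.2 (add D):
                ○ open, literals {A=0, C=0, D=1}.
          branch 1.2.2 (add !!B):
            ((!C -> B) -> D): β-rule — branch into !(!C -> B)  //  D.
              branch 1.2.2.1 (add !(!C -> B)):
                !(!C -> B): α-rule — add !C, !B.
                × closes — contains both B and !B.
              branch 1.2.2.2 (add D):
                ○ open, literals {B=1, C=0, D=1}.
  branch 2 (add !(!C && D), !(((B && B) || ((!C -> B) -> D)) && !(A && !B))):
    !(!C && D): β-rule — branch into !!C  //  !D.
      branch 2.1 (add !!C):
        !(((B && B) || ((!C -> B) -> D)) && !(A && !B)): β-rule — branch into !((B && B) || ((!C -> B) -> D))  //  !!(A && !B).
          branch 2.1.1 (add !((B && B) || ((!C -> B) -> D))):
            !((B && B) || ((!C -> B) -> D)): α-rule — add !(B && B), !((!C -> B) -> D).
            !((!C -> B) -> D): α-rule — add (!C -> B), !D.
            !(B && B): β-rule — branch into !B  //  !B.
              branch 2.1.1.1 (add !B):
                (!C -> B): β-rule — branch into !!C  //  B.
                  branch 2.1.1.1.1 (add !!C):
                    ○ open, literals {B=0, C=1, D=0}.
                  branch 2.1.1.1.2 (add B):
                    × closes — contains both B and !B.
              branch 2.1.1.2 (add !B):
                (!C -> B): β-rule — branch into !!C  //  B.
                  branch 2.1.1.2.1 (add !!C):
                    ○ open, literals {B=0, C=1, D=0}.
                  branch 2.1.1.2.2 (add B):
                    × closes — contains both B and !B.
          branch 2.1.2 (add !!(A && !B)):
            !!(A && !B): α-rule — add A, !B.
            ○ open, literals {A=1, B=0, C=1}.
      branch 2.2 (add !D):
        !(((B && B) || ((!C -> B) -> D)) && !(A && !B)): β-rule — branch into !((B && B) || ((!C -> B) -> D))  //  !!(A && !B).
          branch 2.2.1 (add !((B && B) || ((!C -> B) -> D))):
            !((B && B) || ((!C -> B) -> D)): α-rule — add !(B && B), !((!C -> B) -> D).
            !((!C -> B) -> D): α-rule — add (!C -> B), !D.
            !(B && B): β-rule — branch into !B  //  !B.
              branch 2.2.1.1 (add !B):
                (!C -> B): β-rule — branch into !!C  //  B.
                  branch 2.2.1.1.1 (add !!C):
                    ○ open, literals {B=0, C=1, D=0}.
                  branch 2.2.1.1.2 (add B):
                    × closes — contains both B and !B.
              branch 2.2.1.2 (add !B):
                (!C -> B): β-rule — branch into !!C  //  B.
                  branch 2.2.1.2.1 (add !!C):
                    ○ open, literals {B=0, C=1, D=0}.
                  branch 2.2.1.2.2 (add B):
                    × closes — contains both B and !B.
          branch 2.2.2 (add !!(A && !B)):
            !!(A && !B): α-rule — add A, !B.
            ○ open, literals {A=1, B=0, D=0}.
5 branches closed, 11 open.
Each open branch fixes some atoms; the unmentioned ones are free. Counting distinct full assignments: branch {A=0, B=1, C=0, D=1} (none free) contributes 1 new; branch {B=1, C=0, D=1} (A) contributes 1 new; branch {A=0, B=0, C=0, D=1} (none free) contributes 1 new; branch {A=0, C=0, D=1} (B) contributes 0 new; branch {B=1, C=0, D=1} (A) contributes 0 new; branch {B=0, C=1, D=0} (A) contributes 2 new; branch {B=0, C=1, D=0} (A) contributes 0 new; branch {A=1, B=0, C=1} (D) contributes 1 new; branch {B=0, C=1, D=0} (A) contributes 0 new; branch {B=0, C=1, D=0} (A) contributes 0 new; branch {A=1, B=0, D=0} (C) contributes 1 new. Total: 7.

7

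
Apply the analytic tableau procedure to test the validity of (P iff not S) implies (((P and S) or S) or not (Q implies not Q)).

Assume the negation and expand:
Initial set: {not ((P iff not S) implies (((P and S) or S) or not (Q implies not Q)))}.
not ((P iff not S) implies (((P and S) or S) or not (Q implies not Q))): α-rule — add (P iff not S), not (((P and S) or S) or not (Q implies not Q)).
not (((P and S) or S) or not (Q implies not Q)): α-rule — add not ((P and S) or S), not not (Q implies not Q).
not ((P and S) or S): α-rule — add not (P and S), not S.
(P iff not S): β-rule — branch into P, not S  //  not P, not not S.
  branch 1 (add P, not S):
    not not (Q implies not Q): β-rule — branch into not Q  //  not Q.
      branch 1.1 (add not Q):
        not (P and S): β-rule — branch into not P  //  not S.
          branch 1.1.1 (add not P):
            × closes — contains both P and not P.
          branch 1.1.2 (add not S):
            ○ open, literals {P=1, Q=0, S=0}.
      branch 1.2 (add not Q):
        not (P and S): β-rule — branch into not P  //  not S.
          branch 1.2.1 (add not P):
            × closes — contains both P and not P.
          branch 1.2.2 (add not S):
            ○ open, literals {P=1, Q=0, S=0}.
  branch 2 (add not P, not not S):
    × closes — contains both S and not S.
3 branches closed, 2 open.
An open branch gives a countermodel: P=1, Q=0, S=0 (unmentioned atoms arbitrary); under it the original formula is false.

Not valid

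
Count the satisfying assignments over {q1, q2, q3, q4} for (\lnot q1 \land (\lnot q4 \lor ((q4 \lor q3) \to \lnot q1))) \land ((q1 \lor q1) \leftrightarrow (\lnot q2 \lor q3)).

Initial set: {((\lnot q1 \land (\lnot q4 \lor ((q4 \lor q3) \to \lnot q1))) \land ((q1 \lor q1) \leftrightarrow (\lnot q2 \lor q3)))}.
((\lnot q1 \land (\lnot q4 \lor ((q4 \lor q3) \to \lnot q1))) \land ((q1 \lor q1) \leftrightarrow (\lnot q2 \lor q3))): α-rule — add (\lnot q1 \land (\lnot q4 \lor ((q4 \lor q3) \to \lnot q1))), ((q1 \lor q1) \leftrightarrow (\lnot q2 \lor q3)).
(\lnot q1 \land (\lnot q4 \lor ((q4 \lor q3) \to \lnot q1))): α-rule — add \lnot q1, (\lnot q4 \lor ((q4 \lor q3) \to \lnot q1)).
((q1 \lor q1) \leftrightarrow (\lnot q2 \lor q3)): β-rule — branch into (q1 \lor q1), (\lnot q2 \lor q3)  //  \lnot (q1 \lor q1), \lnot (\lnot q2 \lor q3).
  branch 1 (add (q1 \lor q1), (\lnot q2 \lor q3)):
    (\lnot q4 \lor ((q4 \lor q3) \to \lnot q1)): β-rule — branch into \lnot q4  //  ((q4 \lor q3) \to \lnot q1).
      branch 1.1 (add \lnot q4):
        (q1 \lor q1): β-rule — branch into q1  //  q1.
          branch 1.1.1 (add q1):
            × closes — contains both q1 and \lnot q1.
          branch 1.1.2 (add q1):
            × closes — contains both q1 and \lnot q1.
      branch 1.2 (add ((q4 \lor q3) \to \lnot q1)):
        (q1 \lor q1): β-rule — branch into q1  //  q1.
          branch 1.2.1 (add q1):
            × closes — contains both q1 and \lnot q1.
          branch 1.2.2 (add q1):
            × closes — contains both q1 and \lnot q1.
  branch 2 (add \lnot (q1 \lor q1), \lnot (\lnot q2 \lor q3)):
    \lnot (q1 \lor q1): α-rule — add \lnot q1, \lnot q1.
    \lnot (\lnot q2 \lor q3): α-rule — add \lnot \lnot q2, \lnot q3.
    (\lnot q4 \lor ((q4 \lor q3) \to \lnot q1)): β-rule — branch into \lnot q4  //  ((q4 \lor q3) \to \lnot q1).
      branch 2.1 (add \lnot q4):
        ○ open, literals {q1=false, q2=true, q3=false, q4=false}.
      branch 2.2 (add ((q4 \lor q3) \to \lnot q1)):
        ((q4 \lor q3) \to \lnot q1): β-rule — branch into \lnot (q4 \lor q3)  //  \lnot q1.
          branch 2.2.1 (add \lnot (q4 \lor q3)):
            \lnot (q4 \lor q3): α-rule — add \lnot q4, \lnot q3.
            ○ open, literals {q1=false, q2=true, q3=false, q4=false}.
          branch 2.2.2 (add \lnot q1):
            ○ open, literals {q1=false, q2=true, q3=false}.
4 branches closed, 3 open.
Each open branch fixes some atoms; the unmentioned ones are free. Counting distinct full assignments: branch {q1=false, q2=true, q3=false, q4=false} (none free) contributes 1 new; branch {q1=false, q2=true, q3=false, q4=false} (none free) contributes 0 new; branch {q1=false, q2=true, q3=false} (q4) contributes 1 new. Total: 2.

2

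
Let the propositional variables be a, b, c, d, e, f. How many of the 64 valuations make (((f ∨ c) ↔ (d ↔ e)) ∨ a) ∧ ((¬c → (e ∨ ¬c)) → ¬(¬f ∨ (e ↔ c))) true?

12

Initial set: {T ((((f ∨ c) ↔ (d ↔ e)) ∨ a) ∧ ((¬c → (e ∨ ¬c)) → ¬(¬f ∨ (e ↔ c))))}.
T ((((f ∨ c) ↔ (d ↔ e)) ∨ a) ∧ ((¬c → (e ∨ ¬c)) → ¬(¬f ∨ (e ↔ c)))): α-rule — add T (((f ∨ c) ↔ (d ↔ e)) ∨ a), T ((¬c → (e ∨ ¬c)) → ¬(¬f ∨ (e ↔ c))).
T (((f ∨ c) ↔ (d ↔ e)) ∨ a): β-rule — branch into T ((f ∨ c) ↔ (d ↔ e))  //  T a.
  branch 1 (add T ((f ∨ c) ↔ (d ↔ e))):
    T ((¬c → (e ∨ ¬c)) → ¬(¬f ∨ (e ↔ c))): β-rule — branch into F (¬c → (e ∨ ¬c))  //  T ¬(¬f ∨ (e ↔ c)).
      branch 1.1 (add F (¬c → (e ∨ ¬c))):
        F (¬c → (e ∨ ¬c)): α-rule — add T ¬c, F (e ∨ ¬c).
        F (e ∨ ¬c): α-rule — add F e, F ¬c.
        × closes — contains both c and ¬c.
      branch 1.2 (add T ¬(¬f ∨ (e ↔ c))):
        T ¬(¬f ∨ (e ↔ c)): α-rule — add F ¬f, F (e ↔ c).
        T ((f ∨ c) ↔ (d ↔ e)): β-rule — branch into T (f ∨ c), T (d ↔ e)  //  F (f ∨ c), F (d ↔ e).
          branch 1.2.1 (add T (f ∨ c), T (d ↔ e)):
            F (e ↔ c): β-rule — branch into T e, F c  //  F e, T c.
              branch 1.2.1.1 (add T e, F c):
                T (f ∨ c): β-rule — branch into T f  //  T c.
                  branch 1.2.1.1.1 (add T f):
                    T (d ↔ e): β-rule — branch into T d, T e  //  F d, F e.
                      branch 1.2.1.1.1.1 (add T d, T e):
                        ○ open, literals {c=F, d=T, e=T, f=T}.
                      branch 1.2.1.1.1.2 (add F d, F e):
                        × closes — contains both e and ¬e.
                  branch 1.2.1.1.2 (add T c):
                    × closes — contains both c and ¬c.
              branch 1.2.1.2 (add F e, T c):
                T (f ∨ c): β-rule — branch into T f  //  T c.
                  branch 1.2.1.2.1 (add T f):
                    T (d ↔ e): β-rule — branch into T d, T e  //  F d, F e.
                      branch 1.2.1.2.1.1 (add T d, T e):
                        × closes — contains both e and ¬e.
                      branch 1.2.1.2.1.2 (add F d, F e):
                        ○ open, literals {c=T, d=F, e=F, f=T}.
                  branch 1.2.1.2.2 (add T c):
                    T (d ↔ e): β-rule — branch into T d, T e  //  F d, F e.
                      branch 1.2.1.2.2.1 (add T d, T e):
                        × closes — contains both e and ¬e.
                      branch 1.2.1.2.2.2 (add F d, F e):
                        ○ open, literals {c=T, d=F, e=F, f=T}.
          branch 1.2.2 (add F (f ∨ c), F (d ↔ e)):
            F (f ∨ c): α-rule — add F f, F c.
            × closes — contains both f and ¬f.
  branch 2 (add T a):
    T ((¬c → (e ∨ ¬c)) → ¬(¬f ∨ (e ↔ c))): β-rule — branch into F (¬c → (e ∨ ¬c))  //  T ¬(¬f ∨ (e ↔ c)).
      branch 2.1 (add F (¬c → (e ∨ ¬c))):
        F (¬c → (e ∨ ¬c)): α-rule — add T ¬c, F (e ∨ ¬c).
        F (e ∨ ¬c): α-rule — add F e, F ¬c.
        × closes — contains both c and ¬c.
      branch 2.2 (add T ¬(¬f ∨ (e ↔ c))):
        T ¬(¬f ∨ (e ↔ c)): α-rule — add F ¬f, F (e ↔ c).
        F (e ↔ c): β-rule — branch into T e, F c  //  F e, T c.
          branch 2.2.1 (add T e, F c):
            ○ open, literals {a=T, c=F, e=T, f=T}.
          branch 2.2.2 (add F e, T c):
            ○ open, literals {a=T, c=T, e=F, f=T}.
7 branches closed, 5 open.
Each open branch fixes some atoms; the unmentioned ones are free. Counting distinct full assignments: branch {c=F, d=T, e=T, f=T} (a, b) contributes 4 new; branch {c=T, d=F, e=F, f=T} (a, b) contributes 4 new; branch {c=T, d=F, e=F, f=T} (a, b) contributes 0 new; branch {a=T, c=F, e=T, f=T} (b, d) contributes 2 new; branch {a=T, c=T, e=F, f=T} (b, d) contributes 2 new. Total: 12.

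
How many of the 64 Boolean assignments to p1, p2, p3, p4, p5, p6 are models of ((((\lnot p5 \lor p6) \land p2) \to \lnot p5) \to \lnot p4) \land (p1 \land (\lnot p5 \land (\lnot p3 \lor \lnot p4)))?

Initial set: {(((((\lnot p5 \lor p6) \land p2) \to \lnot p5) \to \lnot p4) \land (p1 \land (\lnot p5 \land (\lnot p3 \lor \lnot p4))))}.
(((((\lnot p5 \lor p6) \land p2) \to \lnot p5) \to \lnot p4) \land (p1 \land (\lnot p5 \land (\lnot p3 \lor \lnot p4)))): α-rule — add ((((\lnot p5 \lor p6) \land p2) \to \lnot p5) \to \lnot p4), (p1 \land (\lnot p5 \land (\lnot p3 \lor \lnot p4))).
(p1 \land (\lnot p5 \land (\lnot p3 \lor \lnot p4))): α-rule — add p1, (\lnot p5 \land (\lnot p3 \lor \lnot p4)).
(\lnot p5 \land (\lnot p3 \lor \lnot p4)): α-rule — add \lnot p5, (\lnot p3 \lor \lnot p4).
((((\lnot p5 \lor p6) \land p2) \to \lnot p5) \to \lnot p4): β-rule — branch into \lnot (((\lnot p5 \lor p6) \land p2) \to \lnot p5)  //  \lnot p4.
  branch 1 (add \lnot (((\lnot p5 \lor p6) \land p2) \to \lnot p5)):
    \lnot (((\lnot p5 \lor p6) \land p2) \to \lnot p5): α-rule — add ((\lnot p5 \lor p6) \land p2), \lnot \lnot p5.
    × closes — contains both p5 and \lnot p5.
  branch 2 (add \lnot p4):
    (\lnot p3 \lor \lnot p4): β-rule — branch into \lnot p3  //  \lnot p4.
      branch 2.1 (add \lnot p3):
        ○ open, literals {p1=true, p3=false, p4=false, p5=false}.
      branch 2.2 (add \lnot p4):
        ○ open, literals {p1=true, p4=false, p5=false}.
1 branch closed, 2 open.
Each open branch fixes some atoms; the unmentioned ones are free. Counting distinct full assignments: branch {p1=true, p3=false, p4=false, p5=false} (p2, p6) contributes 4 new; branch {p1=true, p4=false, p5=false} (p2, p3, p6) contributes 4 new. Total: 8.

8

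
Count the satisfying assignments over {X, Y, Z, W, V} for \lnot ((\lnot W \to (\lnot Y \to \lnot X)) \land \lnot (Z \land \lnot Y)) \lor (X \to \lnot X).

Initial set: {(\lnot ((\lnot W \to (\lnot Y \to \lnot X)) \land \lnot (Z \land \lnot Y)) \lor (X \to \lnot X))}.
(\lnot ((\lnot W \to (\lnot Y \to \lnot X)) \land \lnot (Z \land \lnot Y)) \lor (X \to \lnot X)): β-rule — branch into \lnot ((\lnot W \to (\lnot Y \to \lnot X)) \land \lnot (Z \land \lnot Y))  //  (X \to \lnot X).
  branch 1 (add \lnot ((\lnot W \to (\lnot Y \to \lnot X)) \land \lnot (Z \land \lnot Y))):
    \lnot ((\lnot W \to (\lnot Y \to \lnot X)) \land \lnot (Z \land \lnot Y)): β-rule — branch into \lnot (\lnot W \to (\lnot Y \to \lnot X))  //  \lnot \lnot (Z \land \lnot Y).
      branch 1.1 (add \lnot (\lnot W \to (\lnot Y \to \lnot X))):
        \lnot (\lnot W \to (\lnot Y \to \lnot X)): α-rule — add \lnot W, \lnot (\lnot Y \to \lnot X).
        \lnot (\lnot Y \to \lnot X): α-rule — add \lnot Y, \lnot \lnot X.
        ○ open, literals {W=F, X=T, Y=F}.
      branch 1.2 (add \lnot \lnot (Z \land \lnot Y)):
        \lnot \lnot (Z \land \lnot Y): α-rule — add Z, \lnot Y.
        ○ open, literals {Y=F, Z=T}.
  branch 2 (add (X \to \lnot X)):
    (X \to \lnot X): β-rule — branch into \lnot X  //  \lnot X.
      branch 2.1 (add \lnot X):
        ○ open, literals {X=F}.
      branch 2.2 (add \lnot X):
        ○ open, literals {X=F}.
0 branches closed, 4 open.
Each open branch fixes some atoms; the unmentioned ones are free. Counting distinct full assignments: branch {W=F, X=T, Y=F} (Z, V) contributes 4 new; branch {Y=F, Z=T} (X, W, V) contributes 6 new; branch {X=F} (Y, Z, W, V) contributes 12 new; branch {X=F} (Y, Z, W, V) contributes 0 new. Total: 22.

22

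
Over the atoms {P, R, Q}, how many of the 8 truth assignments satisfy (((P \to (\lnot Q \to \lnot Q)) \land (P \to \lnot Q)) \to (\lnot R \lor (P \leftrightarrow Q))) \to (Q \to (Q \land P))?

7

Initial set: {T ((((P \to (\lnot Q \to \lnot Q)) \land (P \to \lnot Q)) \to (\lnot R \lor (P \leftrightarrow Q))) \to (Q \to (Q \land P)))}.
T ((((P \to (\lnot Q \to \lnot Q)) \land (P \to \lnot Q)) \to (\lnot R \lor (P \leftrightarrow Q))) \to (Q \to (Q \land P))): β-rule — branch into F (((P \to (\lnot Q \to \lnot Q)) \land (P \to \lnot Q)) \to (\lnot R \lor (P \leftrightarrow Q)))  //  T (Q \to (Q \land P)).
  branch 1 (add F (((P \to (\lnot Q \to \lnot Q)) \land (P \to \lnot Q)) \to (\lnot R \lor (P \leftrightarrow Q)))):
    F (((P \to (\lnot Q \to \lnot Q)) \land (P \to \lnot Q)) \to (\lnot R \lor (P \leftrightarrow Q))): α-rule — add T ((P \to (\lnot Q \to \lnot Q)) \land (P \to \lnot Q)), F (\lnot R \lor (P \leftrightarrow Q)).
    T ((P \to (\lnot Q \to \lnot Q)) \land (P \to \lnot Q)): α-rule — add T (P \to (\lnot Q \to \lnot Q)), T (P \to \lnot Q).
    F (\lnot R \lor (P \leftrightarrow Q)): α-rule — add F \lnot R, F (P \leftrightarrow Q).
    T (P \to (\lnot Q \to \lnot Q)): β-rule — branch into F P  //  T (\lnot Q \to \lnot Q).
      branch 1.1 (add F P):
        T (P \to \lnot Q): β-rule — branch into F P  //  T \lnot Q.
          branch 1.1.1 (add F P):
            F (P \leftrightarrow Q): β-rule — branch into T P, F Q  //  F P, T Q.
              branch 1.1.1.1 (add T P, F Q):
                × closes — contains both P and \lnot P.
              branch 1.1.1.2 (add F P, T Q):
                ○ open, literals {P=0, Q=1, R=1}.
          branch 1.1.2 (add T \lnot Q):
            F (P \leftrightarrow Q): β-rule — branch into T P, F Q  //  F P, T Q.
              branch 1.1.2.1 (add T P, F Q):
                × closes — contains both P and \lnot P.
              branch 1.1.2.2 (add F P, T Q):
                × closes — contains both Q and \lnot Q.
      branch 1.2 (add T (\lnot Q \to \lnot Q)):
        T (P \to \lnot Q): β-rule — branch into F P  //  T \lnot Q.
          branch 1.2.1 (add F P):
            F (P \leftrightarrow Q): β-rule — branch into T P, F Q  //  F P, T Q.
              branch 1.2.1.1 (add T P, F Q):
                × closes — contains both P and \lnot P.
              branch 1.2.1.2 (add F P, T Q):
                T (\lnot Q \to \lnot Q): β-rule — branch into F \lnot Q  //  T \lnot Q.
                  branch 1.2.1.2.1 (add F \lnot Q):
                    ○ open, literals {P=0, Q=1, R=1}.
                  branch 1.2.1.2.2 (add T \lnot Q):
                    × closes — contains both Q and \lnot Q.
          branch 1.2.2 (add T \lnot Q):
            F (P \leftrightarrow Q): β-rule — branch into T P, F Q  //  F P, T Q.
              branch 1.2.2.1 (add T P, F Q):
                T (\lnot Q \to \lnot Q): β-rule — branch into F \lnot Q  //  T \lnot Q.
                  branch 1.2.2.1.1 (add F \lnot Q):
                    × closes — contains both Q and \lnot Q.
                  branch 1.2.2.1.2 (add T \lnot Q):
                    ○ open, literals {P=1, Q=0, R=1}.
              branch 1.2.2.2 (add F P, T Q):
                × closes — contains both Q and \lnot Q.
  branch 2 (add T (Q \to (Q \land P))):
    T (Q \to (Q \land P)): β-rule — branch into F Q  //  T (Q \land P).
      branch 2.1 (add F Q):
        ○ open, literals {Q=0}.
      branch 2.2 (add T (Q \land P)):
        T (Q \land P): α-rule — add T Q, T P.
        ○ open, literals {P=1, Q=1}.
7 branches closed, 5 open.
Each open branch fixes some atoms; the unmentioned ones are free. Counting distinct full assignments: branch {P=0, Q=1, R=1} (none free) contributes 1 new; branch {P=0, Q=1, R=1} (none free) contributes 0 new; branch {P=1, Q=0, R=1} (none free) contributes 1 new; branch {Q=0} (P, R) contributes 3 new; branch {P=1, Q=1} (R) contributes 2 new. Total: 7.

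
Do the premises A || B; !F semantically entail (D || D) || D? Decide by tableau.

Initial set: {(A || B); !F; !((D || D) || D)}.
!((D || D) || D): α-rule — add !(D || D), !D.
!(D || D): α-rule — add !D, !D.
(A || B): β-rule — branch into A  //  B.
  branch 1 (add A):
    ○ open, literals {A=T, D=F, F=F}.
  branch 2 (add B):
    ○ open, literals {B=T, D=F, F=F}.
0 branches closed, 2 open.
An open branch gives a countermodel: A=T, D=F, F=F (unmentioned atoms arbitrary); the premises hold there but the conclusion fails.

No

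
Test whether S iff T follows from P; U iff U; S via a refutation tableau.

No

Initial set: {T P; T (U iff U); T S; F (S iff T)}.
T (U iff U): β-rule — branch into T U, T U  //  F U, F U.
  branch 1 (add T U, T U):
    F (S iff T): β-rule — branch into T S, F T  //  F S, T T.
      branch 1.1 (add T S, F T):
        ○ open, literals {P=1, S=1, T=0, U=1}.
      branch 1.2 (add F S, T T):
        × closes — contains both S and not S.
  branch 2 (add F U, F U):
    F (S iff T): β-rule — branch into T S, F T  //  F S, T T.
      branch 2.1 (add T S, F T):
        ○ open, literals {P=1, S=1, T=0, U=0}.
      branch 2.2 (add F S, T T):
        × closes — contains both S and not S.
2 branches closed, 2 open.
An open branch gives a countermodel: P=1, S=1, T=0, U=1 (unmentioned atoms arbitrary); the premises hold there but the conclusion fails.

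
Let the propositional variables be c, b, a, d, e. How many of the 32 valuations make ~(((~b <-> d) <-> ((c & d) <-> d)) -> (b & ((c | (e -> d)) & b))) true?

Initial set: {~(((~b <-> d) <-> ((c & d) <-> d)) -> (b & ((c | (e -> d)) & b)))}.
~(((~b <-> d) <-> ((c & d) <-> d)) -> (b & ((c | (e -> d)) & b))): α-rule — add ((~b <-> d) <-> ((c & d) <-> d)), ~(b & ((c | (e -> d)) & b)).
((~b <-> d) <-> ((c & d) <-> d)): β-rule — branch into (~b <-> d), ((c & d) <-> d)  //  ~(~b <-> d), ~((c & d) <-> d).
  branch 1 (add (~b <-> d), ((c & d) <-> d)):
    ~(b & ((c | (e -> d)) & b)): β-rule — branch into ~b  //  ~((c | (e -> d)) & b).
      branch 1.1 (add ~b):
        (~b <-> d): β-rule — branch into ~b, d  //  ~~b, ~d.
          branch 1.1.1 (add ~b, d):
            ((c & d) <-> d): β-rule — branch into (c & d), d  //  ~(c & d), ~d.
              branch 1.1.1.1 (add (c & d), d):
                (c & d): α-rule — add c, d.
                ○ open, literals {b=0, c=1, d=1}.
              branch 1.1.1.2 (add ~(c & d), ~d):
                × closes — contains both d and ~d.
          branch 1.1.2 (add ~~b, ~d):
            × closes — contains both b and ~b.
      branch 1.2 (add ~((c | (e -> d)) & b)):
        (~b <-> d): β-rule — branch into ~b, d  //  ~~b, ~d.
          branch 1.2.1 (add ~b, d):
            ((c & d) <-> d): β-rule — branch into (c & d), d  //  ~(c & d), ~d.
              branch 1.2.1.1 (add (c & d), d):
                (c & d): α-rule — add c, d.
                ~((c | (e -> d)) & b): β-rule — branch into ~(c | (e -> d))  //  ~b.
                  branch 1.2.1.1.1 (add ~(c | (e -> d))):
                    ~(c | (e -> d)): α-rule — add ~c, ~(e -> d).
                    × closes — contains both c and ~c.
                  branch 1.2.1.1.2 (add ~b):
                    ○ open, literals {b=0, c=1, d=1}.
              branch 1.2.1.2 (add ~(c & d), ~d):
                × closes — contains both d and ~d.
          branch 1.2.2 (add ~~b, ~d):
            ((c & d) <-> d): β-rule — branch into (c & d), d  //  ~(c & d), ~d.
              branch 1.2.2.1 (add (c & d), d):
                × closes — contains both d and ~d.
              branch 1.2.2.2 (add ~(c & d), ~d):
                ~((c | (e -> d)) & b): β-rule — branch into ~(c | (e -> d))  //  ~b.
                  branch 1.2.2.2.1 (add ~(c | (e -> d))):
                    ~(c | (e -> d)): α-rule — add ~c, ~(e -> d).
                    ~(e -> d): α-rule — add e, ~d.
                    ~(c & d): β-rule — branch into ~c  //  ~d.
                      branch 1.2.2.2.1.1 (add ~c):
                        ○ open, literals {b=1, c=0, d=0, e=1}.
                      branch 1.2.2.2.1.2 (add ~d):
                        ○ open, literals {b=1, c=0, d=0, e=1}.
                  branch 1.2.2.2.2 (add ~b):
                    × closes — contains both b and ~b.
  branch 2 (add ~(~b <-> d), ~((c & d) <-> d)):
    ~(b & ((c | (e -> d)) & b)): β-rule — branch into ~b  //  ~((c | (e -> d)) & b).
      branch 2.1 (add ~b):
        ~(~b <-> d): β-rule — branch into ~b, ~d  //  ~~b, d.
          branch 2.1.1 (add ~b, ~d):
            ~((c & d) <-> d): β-rule — branch into (c & d), ~d  //  ~(c & d), d.
              branch 2.1.1.1 (add (c & d), ~d):
                (c & d): α-rule — add c, d.
                × closes — contains both d and ~d.
              branch 2.1.1.2 (add ~(c & d), d):
                × closes — contains both d and ~d.
          branch 2.1.2 (add ~~b, d):
            × closes — contains both b and ~b.
      branch 2.2 (add ~((c | (e -> d)) & b)):
        ~(~b <-> d): β-rule — branch into ~b, ~d  //  ~~b, d.
          branch 2.2.1 (add ~b, ~d):
            ~((c & d) <-> d): β-rule — branch into (c & d), ~d  //  ~(c & d), d.
              branch 2.2.1.1 (add (c & d), ~d):
                (c & d): α-rule — add c, d.
                × closes — contains both d and ~d.
              branch 2.2.1.2 (add ~(c & d), d):
                × closes — contains both d and ~d.
          branch 2.2.2 (add ~~b, d):
            ~((c & d) <-> d): β-rule — branch into (c & d), ~d  //  ~(c & d), d.
              branch 2.2.2.1 (add (c & d), ~d):
                × closes — contains both d and ~d.
              branch 2.2.2.2 (add ~(c & d), d):
                ~((c | (e -> d)) & b): β-rule — branch into ~(c | (e -> d))  //  ~b.
                  branch 2.2.2.2.1 (add ~(c | (e -> d))):
                    ~(c | (e -> d)): α-rule — add ~c, ~(e -> d).
                    ~(e -> d): α-rule — add e, ~d.
                    × closes — contains both d and ~d.
                  branch 2.2.2.2.2 (add ~b):
                    × closes — contains both b and ~b.
14 branches closed, 4 open.
Each open branch fixes some atoms; the unmentioned ones are free. Counting distinct full assignments: branch {b=0, c=1, d=1} (a, e) contributes 4 new; branch {b=0, c=1, d=1} (a, e) contributes 0 new; branch {b=1, c=0, d=0, e=1} (a) contributes 2 new; branch {b=1, c=0, d=0, e=1} (a) contributes 0 new. Total: 6.

6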